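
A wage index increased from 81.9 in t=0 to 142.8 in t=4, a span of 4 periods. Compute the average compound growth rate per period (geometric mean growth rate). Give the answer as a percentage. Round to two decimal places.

Growth factor = (142.8/81.9)^(1/4) = (1.743590)^(1/4) = 1.149109
Growth rate = 1.149109 − 1 = 0.149109 = 14.9109%

14.91%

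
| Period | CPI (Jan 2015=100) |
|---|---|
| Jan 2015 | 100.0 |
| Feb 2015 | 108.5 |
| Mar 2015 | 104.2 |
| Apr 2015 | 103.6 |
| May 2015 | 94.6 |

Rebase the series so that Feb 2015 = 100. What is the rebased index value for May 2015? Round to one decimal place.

87.2

Rebased(May 2015) = 94.6 / 108.5 × 100 = 87.1889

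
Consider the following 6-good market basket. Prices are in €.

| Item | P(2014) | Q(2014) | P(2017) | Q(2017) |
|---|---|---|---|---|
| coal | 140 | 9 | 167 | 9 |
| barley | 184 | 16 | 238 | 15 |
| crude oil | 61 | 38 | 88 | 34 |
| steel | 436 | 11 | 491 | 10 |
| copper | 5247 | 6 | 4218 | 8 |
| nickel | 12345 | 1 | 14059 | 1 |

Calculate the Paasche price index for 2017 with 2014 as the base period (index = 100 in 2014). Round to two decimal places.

Paasche price index uses current-period quantities as weights.
ΣP(2017)·Q(2017) = 167×9 + 238×15 + 88×34 + 491×10 + 4218×8 + 14059×1 = 1503 + 3570 + 2992 + 4910 + 33744 + 14059 = 60778
ΣP(2014)·Q(2017) = 140×9 + 184×15 + 61×34 + 436×10 + 5247×8 + 12345×1 = 1260 + 2760 + 2074 + 4360 + 41976 + 12345 = 64775
Index = 60778 / 64775 × 100 = 93.8294

93.83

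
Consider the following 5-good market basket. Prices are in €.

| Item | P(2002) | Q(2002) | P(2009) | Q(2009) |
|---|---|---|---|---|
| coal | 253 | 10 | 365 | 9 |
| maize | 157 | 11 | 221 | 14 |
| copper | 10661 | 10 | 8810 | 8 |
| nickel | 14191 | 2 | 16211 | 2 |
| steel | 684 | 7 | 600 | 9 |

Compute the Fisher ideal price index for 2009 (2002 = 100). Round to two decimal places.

Laspeyres component (base-period weights):
ΣP(2009)Q(2002) = 365×10 + 221×11 + 8810×10 + 16211×2 + 600×7 = 3650 + 2431 + 88100 + 32422 + 4200 = 130803
ΣP(2002)Q(2002) = 253×10 + 157×11 + 10661×10 + 14191×2 + 684×7 = 2530 + 1727 + 106610 + 28382 + 4788 = 144037
L = 130803 / 144037 × 100 = 90.8121
Paasche component (current-period weights):
ΣP(2009)Q(2009) = 365×9 + 221×14 + 8810×8 + 16211×2 + 600×9 = 3285 + 3094 + 70480 + 32422 + 5400 = 114681
ΣP(2002)Q(2009) = 253×9 + 157×14 + 10661×8 + 14191×2 + 684×9 = 2277 + 2198 + 85288 + 28382 + 6156 = 124301
P = 114681 / 124301 × 100 = 92.2607
Fisher = √(L × P) = √(90.8121 × 92.2607) = 91.5335

91.53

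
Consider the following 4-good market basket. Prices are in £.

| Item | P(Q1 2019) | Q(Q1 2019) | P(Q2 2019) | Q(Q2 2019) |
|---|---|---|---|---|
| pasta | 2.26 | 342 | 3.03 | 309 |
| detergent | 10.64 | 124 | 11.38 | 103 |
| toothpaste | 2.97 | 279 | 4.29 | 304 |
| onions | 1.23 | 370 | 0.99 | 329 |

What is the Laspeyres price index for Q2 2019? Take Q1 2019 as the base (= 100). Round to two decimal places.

118.80

Laspeyres price index uses base-period quantities as weights.
ΣP(Q2 2019)·Q(Q1 2019) = 3.03×342 + 11.38×124 + 4.29×279 + 0.99×370 = 1036.26 + 1411.12 + 1196.91 + 366.3 = 4010.59
ΣP(Q1 2019)·Q(Q1 2019) = 2.26×342 + 10.64×124 + 2.97×279 + 1.23×370 = 772.92 + 1319.36 + 828.63 + 455.1 = 3376.01
Index = 4010.59 / 3376.01 × 100 = 118.7967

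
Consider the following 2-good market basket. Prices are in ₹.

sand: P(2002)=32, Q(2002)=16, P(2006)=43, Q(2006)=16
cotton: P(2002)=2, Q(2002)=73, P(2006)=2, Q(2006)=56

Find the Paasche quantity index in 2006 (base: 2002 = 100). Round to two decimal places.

95.92

Paasche quantity index uses current-period prices as weights.
ΣP(2006)·Q(2006) = 43×16 + 2×56 = 688 + 112 = 800
ΣP(2006)·Q(2002) = 43×16 + 2×73 = 688 + 146 = 834
Index = 800 / 834 × 100 = 95.9233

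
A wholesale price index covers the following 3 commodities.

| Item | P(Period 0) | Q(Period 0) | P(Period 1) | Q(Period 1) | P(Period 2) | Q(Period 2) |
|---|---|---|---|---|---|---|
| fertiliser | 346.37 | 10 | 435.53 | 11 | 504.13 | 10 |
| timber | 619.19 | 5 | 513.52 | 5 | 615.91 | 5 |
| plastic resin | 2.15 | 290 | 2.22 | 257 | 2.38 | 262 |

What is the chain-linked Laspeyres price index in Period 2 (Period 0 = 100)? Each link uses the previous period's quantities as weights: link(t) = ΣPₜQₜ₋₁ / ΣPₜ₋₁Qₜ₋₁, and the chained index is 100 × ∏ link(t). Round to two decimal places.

Link Period 0→Period 1:
ΣP(Period 1)Q(Period 0) = 435.53×10 + 513.52×5 + 2.22×290 = 4355.3 + 2567.6 + 643.8 = 7566.7
ΣP(Period 0)Q(Period 0) = 346.37×10 + 619.19×5 + 2.15×290 = 3463.7 + 3095.95 + 623.5 = 7183.15
link = 7566.7/7183.15 = 1.053396
Link Period 1→Period 2:
ΣP(Period 2)Q(Period 1) = 504.13×11 + 615.91×5 + 2.38×257 = 5545.43 + 3079.55 + 611.66 = 9236.64
ΣP(Period 1)Q(Period 1) = 435.53×11 + 513.52×5 + 2.22×257 = 4790.83 + 2567.6 + 570.54 = 7928.97
link = 9236.64/7928.97 = 1.164923
Chained index = 100 × 1.053396 × 1.164923 = 122.7125

122.71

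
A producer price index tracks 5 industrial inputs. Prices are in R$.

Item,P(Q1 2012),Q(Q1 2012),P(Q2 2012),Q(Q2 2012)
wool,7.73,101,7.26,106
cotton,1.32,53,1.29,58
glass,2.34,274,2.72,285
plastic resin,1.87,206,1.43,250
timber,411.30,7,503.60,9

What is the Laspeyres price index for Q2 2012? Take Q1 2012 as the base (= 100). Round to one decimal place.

112.8

Laspeyres price index uses base-period quantities as weights.
ΣP(Q2 2012)·Q(Q1 2012) = 7.26×101 + 1.29×53 + 2.72×274 + 1.43×206 + 503.60×7 = 733.26 + 68.37 + 745.28 + 294.58 + 3525.2 = 5366.69
ΣP(Q1 2012)·Q(Q1 2012) = 7.73×101 + 1.32×53 + 2.34×274 + 1.87×206 + 411.30×7 = 780.73 + 69.96 + 641.16 + 385.22 + 2879.1 = 4756.17
Index = 5366.69 / 4756.17 × 100 = 112.8364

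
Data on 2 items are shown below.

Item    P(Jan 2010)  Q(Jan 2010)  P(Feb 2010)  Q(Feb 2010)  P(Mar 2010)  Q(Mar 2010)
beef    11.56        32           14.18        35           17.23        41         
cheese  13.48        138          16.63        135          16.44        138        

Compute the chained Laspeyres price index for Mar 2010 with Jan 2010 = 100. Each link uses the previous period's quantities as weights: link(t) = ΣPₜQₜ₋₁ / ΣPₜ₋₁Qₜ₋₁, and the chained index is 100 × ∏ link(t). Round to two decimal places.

Link Jan 2010→Feb 2010:
ΣP(Feb 2010)Q(Jan 2010) = 14.18×32 + 16.63×138 = 453.76 + 2294.94 = 2748.7
ΣP(Jan 2010)Q(Jan 2010) = 11.56×32 + 13.48×138 = 369.92 + 1860.24 = 2230.16
link = 2748.7/2230.16 = 1.232512
Link Feb 2010→Mar 2010:
ΣP(Mar 2010)Q(Feb 2010) = 17.23×35 + 16.44×135 = 603.05 + 2219.4 = 2822.45
ΣP(Feb 2010)Q(Feb 2010) = 14.18×35 + 16.63×135 = 496.3 + 2245.05 = 2741.35
link = 2822.45/2741.35 = 1.029584
Chained index = 100 × 1.232512 × 1.029584 = 126.8975

126.90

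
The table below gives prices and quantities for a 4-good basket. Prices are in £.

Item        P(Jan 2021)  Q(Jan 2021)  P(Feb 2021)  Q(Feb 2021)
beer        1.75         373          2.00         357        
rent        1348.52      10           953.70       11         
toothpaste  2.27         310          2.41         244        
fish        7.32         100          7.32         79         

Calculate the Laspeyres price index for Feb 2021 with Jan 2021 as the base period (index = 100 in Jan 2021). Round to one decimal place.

Laspeyres price index uses base-period quantities as weights.
ΣP(Feb 2021)·Q(Jan 2021) = 2.00×373 + 953.70×10 + 2.41×310 + 7.32×100 = 746 + 9537 + 747.1 + 732 = 11762.1
ΣP(Jan 2021)·Q(Jan 2021) = 1.75×373 + 1348.52×10 + 2.27×310 + 7.32×100 = 652.75 + 13485.2 + 703.7 + 732 = 15573.65
Index = 11762.1 / 15573.65 × 100 = 75.5256

75.5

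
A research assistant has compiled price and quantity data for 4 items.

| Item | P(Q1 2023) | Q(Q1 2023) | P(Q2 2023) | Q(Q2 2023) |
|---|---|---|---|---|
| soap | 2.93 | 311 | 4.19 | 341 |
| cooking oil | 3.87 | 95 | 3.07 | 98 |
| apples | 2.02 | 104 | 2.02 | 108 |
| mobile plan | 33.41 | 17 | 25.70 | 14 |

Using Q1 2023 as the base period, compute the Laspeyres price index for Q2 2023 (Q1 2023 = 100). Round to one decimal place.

109.0

Laspeyres price index uses base-period quantities as weights.
ΣP(Q2 2023)·Q(Q1 2023) = 4.19×311 + 3.07×95 + 2.02×104 + 25.70×17 = 1303.09 + 291.65 + 210.08 + 436.9 = 2241.72
ΣP(Q1 2023)·Q(Q1 2023) = 2.93×311 + 3.87×95 + 2.02×104 + 33.41×17 = 911.23 + 367.65 + 210.08 + 567.97 = 2056.93
Index = 2241.72 / 2056.93 × 100 = 108.9838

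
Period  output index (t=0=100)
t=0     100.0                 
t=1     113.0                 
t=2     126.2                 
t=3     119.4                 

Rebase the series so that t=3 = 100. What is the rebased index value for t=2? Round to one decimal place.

105.7

Rebased(t=2) = 126.2 / 119.4 × 100 = 105.6951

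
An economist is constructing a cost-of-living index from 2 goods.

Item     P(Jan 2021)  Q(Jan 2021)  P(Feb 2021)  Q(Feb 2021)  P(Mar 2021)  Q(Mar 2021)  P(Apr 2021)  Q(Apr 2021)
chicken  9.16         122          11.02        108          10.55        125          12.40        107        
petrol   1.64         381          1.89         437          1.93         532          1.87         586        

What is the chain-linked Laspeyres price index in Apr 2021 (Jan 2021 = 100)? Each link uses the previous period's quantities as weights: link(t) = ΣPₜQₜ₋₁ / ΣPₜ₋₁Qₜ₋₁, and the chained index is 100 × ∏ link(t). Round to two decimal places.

Link Jan 2021→Feb 2021:
ΣP(Feb 2021)Q(Jan 2021) = 11.02×122 + 1.89×381 = 1344.44 + 720.09 = 2064.53
ΣP(Jan 2021)Q(Jan 2021) = 9.16×122 + 1.64×381 = 1117.52 + 624.84 = 1742.36
link = 2064.53/1742.36 = 1.184904
Link Feb 2021→Mar 2021:
ΣP(Mar 2021)Q(Feb 2021) = 10.55×108 + 1.93×437 = 1139.4 + 843.41 = 1982.81
ΣP(Feb 2021)Q(Feb 2021) = 11.02×108 + 1.89×437 = 1190.16 + 825.93 = 2016.09
link = 1982.81/2016.09 = 0.983493
Link Mar 2021→Apr 2021:
ΣP(Apr 2021)Q(Mar 2021) = 12.40×125 + 1.87×532 = 1550 + 994.84 = 2544.84
ΣP(Mar 2021)Q(Mar 2021) = 10.55×125 + 1.93×532 = 1318.75 + 1026.76 = 2345.51
link = 2544.84/2345.51 = 1.084984
Chained index = 100 × 1.184904 × 0.983493 × 1.084984 = 126.4380

126.44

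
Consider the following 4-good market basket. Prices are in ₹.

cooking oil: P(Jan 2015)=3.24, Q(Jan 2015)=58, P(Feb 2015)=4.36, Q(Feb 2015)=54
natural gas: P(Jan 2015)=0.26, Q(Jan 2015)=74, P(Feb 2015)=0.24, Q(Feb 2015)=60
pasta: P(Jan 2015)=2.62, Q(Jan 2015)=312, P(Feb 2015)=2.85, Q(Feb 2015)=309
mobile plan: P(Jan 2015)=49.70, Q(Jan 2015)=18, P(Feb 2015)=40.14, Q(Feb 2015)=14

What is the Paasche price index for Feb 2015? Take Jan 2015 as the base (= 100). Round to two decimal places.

Paasche price index uses current-period quantities as weights.
ΣP(Feb 2015)·Q(Feb 2015) = 4.36×54 + 0.24×60 + 2.85×309 + 40.14×14 = 235.44 + 14.4 + 880.65 + 561.96 = 1692.45
ΣP(Jan 2015)·Q(Feb 2015) = 3.24×54 + 0.26×60 + 2.62×309 + 49.70×14 = 174.96 + 15.6 + 809.58 + 695.8 = 1695.94
Index = 1692.45 / 1695.94 × 100 = 99.7942

99.79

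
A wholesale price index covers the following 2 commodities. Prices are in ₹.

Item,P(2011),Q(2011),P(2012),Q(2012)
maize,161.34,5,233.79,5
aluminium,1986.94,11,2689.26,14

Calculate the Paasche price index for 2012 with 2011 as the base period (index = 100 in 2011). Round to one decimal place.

Paasche price index uses current-period quantities as weights.
ΣP(2012)·Q(2012) = 233.79×5 + 2689.26×14 = 1168.95 + 37649.64 = 38818.59
ΣP(2011)·Q(2012) = 161.34×5 + 1986.94×14 = 806.7 + 27817.16 = 28623.86
Index = 38818.59 / 28623.86 × 100 = 135.6162

135.6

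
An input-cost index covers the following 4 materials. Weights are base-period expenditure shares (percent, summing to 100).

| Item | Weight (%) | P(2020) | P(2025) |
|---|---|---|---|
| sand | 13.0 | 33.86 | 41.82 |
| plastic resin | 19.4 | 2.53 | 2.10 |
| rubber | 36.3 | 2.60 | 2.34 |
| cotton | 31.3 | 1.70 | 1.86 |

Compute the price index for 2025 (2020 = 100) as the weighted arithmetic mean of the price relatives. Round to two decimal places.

sand: 13.0 × (41.82/33.86) = 13.0 × 1.235086 = 16.0561
plastic resin: 19.4 × (2.10/2.53) = 19.4 × 0.830040 = 16.1028
rubber: 36.3 × (2.34/2.60) = 36.3 × 0.900000 = 32.6700
cotton: 31.3 × (1.86/1.70) = 31.3 × 1.094118 = 34.2459
Index = Σ wᵢ·(p₁ᵢ/p₀ᵢ) = 16.0561 + 16.1028 + 32.6700 + 34.2459 = 99.0748

99.07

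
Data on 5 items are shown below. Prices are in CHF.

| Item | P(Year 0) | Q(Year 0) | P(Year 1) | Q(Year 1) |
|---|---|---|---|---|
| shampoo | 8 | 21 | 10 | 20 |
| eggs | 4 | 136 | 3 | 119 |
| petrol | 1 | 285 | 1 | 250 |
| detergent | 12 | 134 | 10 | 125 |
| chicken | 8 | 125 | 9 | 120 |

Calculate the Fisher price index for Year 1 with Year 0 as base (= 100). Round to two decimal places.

93.59

Laspeyres component (base-period weights):
ΣP(Year 1)Q(Year 0) = 10×21 + 3×136 + 1×285 + 10×134 + 9×125 = 210 + 408 + 285 + 1340 + 1125 = 3368
ΣP(Year 0)Q(Year 0) = 8×21 + 4×136 + 1×285 + 12×134 + 8×125 = 168 + 544 + 285 + 1608 + 1000 = 3605
L = 3368 / 3605 × 100 = 93.4258
Paasche component (current-period weights):
ΣP(Year 1)Q(Year 1) = 10×20 + 3×119 + 1×250 + 10×125 + 9×120 = 200 + 357 + 250 + 1250 + 1080 = 3137
ΣP(Year 0)Q(Year 1) = 8×20 + 4×119 + 1×250 + 12×125 + 8×120 = 160 + 476 + 250 + 1500 + 960 = 3346
P = 3137 / 3346 × 100 = 93.7537
Fisher = √(L × P) = √(93.4258 × 93.7537) = 93.5896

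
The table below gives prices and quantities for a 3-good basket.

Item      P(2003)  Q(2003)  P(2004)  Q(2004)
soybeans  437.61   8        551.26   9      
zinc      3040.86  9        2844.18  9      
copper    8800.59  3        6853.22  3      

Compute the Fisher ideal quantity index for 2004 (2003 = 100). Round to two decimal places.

Laspeyres component (base-period weights):
ΣP(2003)Q(2004) = 437.61×9 + 3040.86×9 + 8800.59×3 = 3938.49 + 27367.74 + 26401.77 = 57708
ΣP(2003)Q(2003) = 437.61×8 + 3040.86×9 + 8800.59×3 = 3500.88 + 27367.74 + 26401.77 = 57270.39
L = 57708 / 57270.39 × 100 = 100.7641
Paasche component (current-period weights):
ΣP(2004)Q(2004) = 551.26×9 + 2844.18×9 + 6853.22×3 = 4961.34 + 25597.62 + 20559.66 = 51118.62
ΣP(2004)Q(2003) = 551.26×8 + 2844.18×9 + 6853.22×3 = 4410.08 + 25597.62 + 20559.66 = 50567.36
P = 51118.62 / 50567.36 × 100 = 101.0901
Fisher = √(L × P) = √(100.7641 × 101.0901) = 100.9270

100.93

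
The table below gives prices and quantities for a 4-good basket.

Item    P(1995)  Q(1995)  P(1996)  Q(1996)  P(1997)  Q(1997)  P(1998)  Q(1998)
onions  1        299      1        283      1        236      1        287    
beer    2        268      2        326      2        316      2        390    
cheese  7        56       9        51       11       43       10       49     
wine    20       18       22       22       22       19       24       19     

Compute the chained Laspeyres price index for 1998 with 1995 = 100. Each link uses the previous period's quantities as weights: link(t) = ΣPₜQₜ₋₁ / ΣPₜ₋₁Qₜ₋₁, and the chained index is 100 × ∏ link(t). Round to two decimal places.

114.94

Link 1995→1996:
ΣP(1996)Q(1995) = 1×299 + 2×268 + 9×56 + 22×18 = 299 + 536 + 504 + 396 = 1735
ΣP(1995)Q(1995) = 1×299 + 2×268 + 7×56 + 20×18 = 299 + 536 + 392 + 360 = 1587
link = 1735/1587 = 1.093258
Link 1996→1997:
ΣP(1997)Q(1996) = 1×283 + 2×326 + 11×51 + 22×22 = 283 + 652 + 561 + 484 = 1980
ΣP(1996)Q(1996) = 1×283 + 2×326 + 9×51 + 22×22 = 283 + 652 + 459 + 484 = 1878
link = 1980/1878 = 1.054313
Link 1997→1998:
ΣP(1998)Q(1997) = 1×236 + 2×316 + 10×43 + 24×19 = 236 + 632 + 430 + 456 = 1754
ΣP(1997)Q(1997) = 1×236 + 2×316 + 11×43 + 22×19 = 236 + 632 + 473 + 418 = 1759
link = 1754/1759 = 0.997157
Chained index = 100 × 1.093258 × 1.054313 × 0.997157 = 114.9360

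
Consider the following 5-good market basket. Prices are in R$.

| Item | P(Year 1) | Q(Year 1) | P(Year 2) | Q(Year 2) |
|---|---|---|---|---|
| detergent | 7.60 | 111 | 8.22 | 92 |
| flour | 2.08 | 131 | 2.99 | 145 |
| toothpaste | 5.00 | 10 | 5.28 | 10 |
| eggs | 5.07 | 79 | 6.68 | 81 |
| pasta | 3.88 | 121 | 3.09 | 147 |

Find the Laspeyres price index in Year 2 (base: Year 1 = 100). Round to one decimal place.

Laspeyres price index uses base-period quantities as weights.
ΣP(Year 2)·Q(Year 1) = 8.22×111 + 2.99×131 + 5.28×10 + 6.68×79 + 3.09×121 = 912.42 + 391.69 + 52.8 + 527.72 + 373.89 = 2258.52
ΣP(Year 1)·Q(Year 1) = 7.60×111 + 2.08×131 + 5.00×10 + 5.07×79 + 3.88×121 = 843.6 + 272.48 + 50 + 400.53 + 469.48 = 2036.09
Index = 2258.52 / 2036.09 × 100 = 110.9244

110.9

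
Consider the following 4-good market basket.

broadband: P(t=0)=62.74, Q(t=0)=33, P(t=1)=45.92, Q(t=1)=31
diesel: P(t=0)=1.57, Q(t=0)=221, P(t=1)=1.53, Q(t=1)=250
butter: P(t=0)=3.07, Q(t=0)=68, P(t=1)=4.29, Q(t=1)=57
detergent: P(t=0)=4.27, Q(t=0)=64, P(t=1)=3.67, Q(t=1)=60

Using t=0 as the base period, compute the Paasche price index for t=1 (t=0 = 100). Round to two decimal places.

82.02

Paasche price index uses current-period quantities as weights.
ΣP(t=1)·Q(t=1) = 45.92×31 + 1.53×250 + 4.29×57 + 3.67×60 = 1423.52 + 382.5 + 244.53 + 220.2 = 2270.75
ΣP(t=0)·Q(t=1) = 62.74×31 + 1.57×250 + 3.07×57 + 4.27×60 = 1944.94 + 392.5 + 174.99 + 256.2 = 2768.63
Index = 2270.75 / 2768.63 × 100 = 82.0171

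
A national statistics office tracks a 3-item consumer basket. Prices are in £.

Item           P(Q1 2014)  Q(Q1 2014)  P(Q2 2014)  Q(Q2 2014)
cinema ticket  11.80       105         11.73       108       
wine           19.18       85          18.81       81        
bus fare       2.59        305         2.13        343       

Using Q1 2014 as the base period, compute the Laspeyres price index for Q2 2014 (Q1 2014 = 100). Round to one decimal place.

95.1

Laspeyres price index uses base-period quantities as weights.
ΣP(Q2 2014)·Q(Q1 2014) = 11.73×105 + 18.81×85 + 2.13×305 = 1231.65 + 1598.85 + 649.65 = 3480.15
ΣP(Q1 2014)·Q(Q1 2014) = 11.80×105 + 19.18×85 + 2.59×305 = 1239 + 1630.3 + 789.95 = 3659.25
Index = 3480.15 / 3659.25 × 100 = 95.1056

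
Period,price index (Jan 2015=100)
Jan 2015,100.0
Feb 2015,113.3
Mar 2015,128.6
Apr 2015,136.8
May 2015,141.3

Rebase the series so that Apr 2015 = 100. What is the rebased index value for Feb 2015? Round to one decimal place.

82.8

Rebased(Feb 2015) = 113.3 / 136.8 × 100 = 82.8216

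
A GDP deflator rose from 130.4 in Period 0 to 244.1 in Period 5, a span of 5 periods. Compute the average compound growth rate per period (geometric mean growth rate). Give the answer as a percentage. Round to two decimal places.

Growth factor = (244.1/130.4)^(1/5) = (1.871933)^(1/5) = 1.133595
Growth rate = 1.133595 − 1 = 0.133595 = 13.3595%

13.36%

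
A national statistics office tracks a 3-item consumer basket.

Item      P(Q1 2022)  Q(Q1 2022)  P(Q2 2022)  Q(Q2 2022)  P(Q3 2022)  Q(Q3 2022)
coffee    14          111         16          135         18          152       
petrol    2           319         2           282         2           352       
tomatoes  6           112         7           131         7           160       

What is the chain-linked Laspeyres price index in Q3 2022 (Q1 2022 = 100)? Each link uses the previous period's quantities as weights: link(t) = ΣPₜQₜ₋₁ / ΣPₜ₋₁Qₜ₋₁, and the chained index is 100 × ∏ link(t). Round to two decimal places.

Link Q1 2022→Q2 2022:
ΣP(Q2 2022)Q(Q1 2022) = 16×111 + 2×319 + 7×112 = 1776 + 638 + 784 = 3198
ΣP(Q1 2022)Q(Q1 2022) = 14×111 + 2×319 + 6×112 = 1554 + 638 + 672 = 2864
link = 3198/2864 = 1.116620
Link Q2 2022→Q3 2022:
ΣP(Q3 2022)Q(Q2 2022) = 18×135 + 2×282 + 7×131 = 2430 + 564 + 917 = 3911
ΣP(Q2 2022)Q(Q2 2022) = 16×135 + 2×282 + 7×131 = 2160 + 564 + 917 = 3641
link = 3911/3641 = 1.074155
Chained index = 100 × 1.116620 × 1.074155 = 119.9424

119.94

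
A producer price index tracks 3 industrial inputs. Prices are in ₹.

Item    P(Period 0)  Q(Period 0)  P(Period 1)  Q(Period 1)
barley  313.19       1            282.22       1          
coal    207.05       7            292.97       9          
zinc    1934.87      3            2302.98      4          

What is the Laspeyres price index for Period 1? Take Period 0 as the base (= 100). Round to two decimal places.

Laspeyres price index uses base-period quantities as weights.
ΣP(Period 1)·Q(Period 0) = 282.22×1 + 292.97×7 + 2302.98×3 = 282.22 + 2050.79 + 6908.94 = 9241.95
ΣP(Period 0)·Q(Period 0) = 313.19×1 + 207.05×7 + 1934.87×3 = 313.19 + 1449.35 + 5804.61 = 7567.15
Index = 9241.95 / 7567.15 × 100 = 122.1325

122.13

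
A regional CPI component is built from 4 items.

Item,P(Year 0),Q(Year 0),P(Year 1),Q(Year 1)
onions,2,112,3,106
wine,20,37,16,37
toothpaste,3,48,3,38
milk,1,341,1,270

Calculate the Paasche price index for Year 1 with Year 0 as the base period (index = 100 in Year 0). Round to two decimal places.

Paasche price index uses current-period quantities as weights.
ΣP(Year 1)·Q(Year 1) = 3×106 + 16×37 + 3×38 + 1×270 = 318 + 592 + 114 + 270 = 1294
ΣP(Year 0)·Q(Year 1) = 2×106 + 20×37 + 3×38 + 1×270 = 212 + 740 + 114 + 270 = 1336
Index = 1294 / 1336 × 100 = 96.8563

96.86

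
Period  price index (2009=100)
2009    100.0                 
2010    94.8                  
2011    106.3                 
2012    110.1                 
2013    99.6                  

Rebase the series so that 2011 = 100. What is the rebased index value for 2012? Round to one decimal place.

Rebased(2012) = 110.1 / 106.3 × 100 = 103.5748

103.6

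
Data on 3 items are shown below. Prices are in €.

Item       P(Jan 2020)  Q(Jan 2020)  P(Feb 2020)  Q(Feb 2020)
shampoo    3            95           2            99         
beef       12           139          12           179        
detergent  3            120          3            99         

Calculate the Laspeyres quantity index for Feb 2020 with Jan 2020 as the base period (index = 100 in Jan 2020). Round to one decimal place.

118.5

Laspeyres quantity index uses base-period prices as weights.
ΣP(Jan 2020)·Q(Feb 2020) = 3×99 + 12×179 + 3×99 = 297 + 2148 + 297 = 2742
ΣP(Jan 2020)·Q(Jan 2020) = 3×95 + 12×139 + 3×120 = 285 + 1668 + 360 = 2313
Index = 2742 / 2313 × 100 = 118.5473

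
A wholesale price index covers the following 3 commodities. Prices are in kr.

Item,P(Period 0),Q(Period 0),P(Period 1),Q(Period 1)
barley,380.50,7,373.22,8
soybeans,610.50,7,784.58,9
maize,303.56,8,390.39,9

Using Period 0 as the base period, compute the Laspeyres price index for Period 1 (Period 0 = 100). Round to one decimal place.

119.9

Laspeyres price index uses base-period quantities as weights.
ΣP(Period 1)·Q(Period 0) = 373.22×7 + 784.58×7 + 390.39×8 = 2612.54 + 5492.06 + 3123.12 = 11227.72
ΣP(Period 0)·Q(Period 0) = 380.50×7 + 610.50×7 + 303.56×8 = 2663.5 + 4273.5 + 2428.48 = 9365.48
Index = 11227.72 / 9365.48 × 100 = 119.8841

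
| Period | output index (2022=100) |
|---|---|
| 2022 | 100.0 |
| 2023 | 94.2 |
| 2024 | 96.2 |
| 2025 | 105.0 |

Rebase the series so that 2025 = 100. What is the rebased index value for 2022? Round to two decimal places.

Rebased(2022) = 100.0 / 105.0 × 100 = 95.2381

95.24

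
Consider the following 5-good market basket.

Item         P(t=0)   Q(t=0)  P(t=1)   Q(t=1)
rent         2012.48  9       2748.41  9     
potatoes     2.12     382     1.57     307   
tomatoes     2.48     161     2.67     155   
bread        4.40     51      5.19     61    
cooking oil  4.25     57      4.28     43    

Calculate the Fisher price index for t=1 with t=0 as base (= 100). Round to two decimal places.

133.06

Laspeyres component (base-period weights):
ΣP(t=1)Q(t=0) = 2748.41×9 + 1.57×382 + 2.67×161 + 5.19×51 + 4.28×57 = 24735.69 + 599.74 + 429.87 + 264.69 + 243.96 = 26273.95
ΣP(t=0)Q(t=0) = 2012.48×9 + 2.12×382 + 2.48×161 + 4.40×51 + 4.25×57 = 18112.32 + 809.84 + 399.28 + 224.4 + 242.25 = 19788.09
L = 26273.95 / 19788.09 × 100 = 132.7766
Paasche component (current-period weights):
ΣP(t=1)Q(t=1) = 2748.41×9 + 1.57×307 + 2.67×155 + 5.19×61 + 4.28×43 = 24735.69 + 481.99 + 413.85 + 316.59 + 184.04 = 26132.16
ΣP(t=0)Q(t=1) = 2012.48×9 + 2.12×307 + 2.48×155 + 4.40×61 + 4.25×43 = 18112.32 + 650.84 + 384.4 + 268.4 + 182.75 = 19598.71
P = 26132.16 / 19598.71 × 100 = 133.3361
Fisher = √(L × P) = √(132.7766 × 133.3361) = 133.0561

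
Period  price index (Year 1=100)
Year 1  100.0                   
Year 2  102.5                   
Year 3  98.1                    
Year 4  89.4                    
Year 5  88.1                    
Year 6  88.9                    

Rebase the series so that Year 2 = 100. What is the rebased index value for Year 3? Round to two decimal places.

Rebased(Year 3) = 98.1 / 102.5 × 100 = 95.7073

95.71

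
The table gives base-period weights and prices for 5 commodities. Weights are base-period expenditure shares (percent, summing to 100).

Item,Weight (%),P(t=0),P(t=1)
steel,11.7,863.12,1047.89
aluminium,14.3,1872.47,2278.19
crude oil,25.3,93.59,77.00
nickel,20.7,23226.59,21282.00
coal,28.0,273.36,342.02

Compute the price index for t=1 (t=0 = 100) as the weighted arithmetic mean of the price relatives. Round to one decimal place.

106.4

steel: 11.7 × (1047.89/863.12) = 11.7 × 1.214072 = 14.2046
aluminium: 14.3 × (2278.19/1872.47) = 14.3 × 1.216676 = 17.3985
crude oil: 25.3 × (77.00/93.59) = 25.3 × 0.822737 = 20.8153
nickel: 20.7 × (21282.00/23226.59) = 20.7 × 0.916277 = 18.9669
coal: 28.0 × (342.02/273.36) = 28.0 × 1.251171 = 35.0328
Index = Σ wᵢ·(p₁ᵢ/p₀ᵢ) = 14.2046 + 17.3985 + 20.8153 + 18.9669 + 35.0328 = 106.4181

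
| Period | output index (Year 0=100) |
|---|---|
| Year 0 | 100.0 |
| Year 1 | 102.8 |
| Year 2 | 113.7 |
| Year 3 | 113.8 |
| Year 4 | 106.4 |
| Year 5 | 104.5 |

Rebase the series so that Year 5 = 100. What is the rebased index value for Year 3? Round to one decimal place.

108.9

Rebased(Year 3) = 113.8 / 104.5 × 100 = 108.8995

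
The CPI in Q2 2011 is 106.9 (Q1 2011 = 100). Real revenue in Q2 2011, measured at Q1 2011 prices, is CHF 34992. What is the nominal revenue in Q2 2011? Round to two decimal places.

Nominal = Real × (Index/100) = 34992 × (106.9/100)
        = 34992 × 1.069 = 37406.4480

37406.45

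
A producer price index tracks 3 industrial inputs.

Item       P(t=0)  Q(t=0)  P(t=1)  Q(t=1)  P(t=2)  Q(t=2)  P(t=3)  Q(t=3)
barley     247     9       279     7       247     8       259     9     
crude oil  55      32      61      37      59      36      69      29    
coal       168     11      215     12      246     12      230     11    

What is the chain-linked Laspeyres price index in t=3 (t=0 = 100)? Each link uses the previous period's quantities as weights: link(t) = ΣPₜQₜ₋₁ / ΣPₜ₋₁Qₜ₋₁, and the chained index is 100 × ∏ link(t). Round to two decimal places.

Link t=0→t=1:
ΣP(t=1)Q(t=0) = 279×9 + 61×32 + 215×11 = 2511 + 1952 + 2365 = 6828
ΣP(t=0)Q(t=0) = 247×9 + 55×32 + 168×11 = 2223 + 1760 + 1848 = 5831
link = 6828/5831 = 1.170983
Link t=1→t=2:
ΣP(t=2)Q(t=1) = 247×7 + 59×37 + 246×12 = 1729 + 2183 + 2952 = 6864
ΣP(t=1)Q(t=1) = 279×7 + 61×37 + 215×12 = 1953 + 2257 + 2580 = 6790
link = 6864/6790 = 1.010898
Link t=2→t=3:
ΣP(t=3)Q(t=2) = 259×8 + 69×36 + 230×12 = 2072 + 2484 + 2760 = 7316
ΣP(t=2)Q(t=2) = 247×8 + 59×36 + 246×12 = 1976 + 2124 + 2952 = 7052
link = 7316/7052 = 1.037436
Chained index = 100 × 1.170983 × 1.010898 × 1.037436 = 122.8059

122.81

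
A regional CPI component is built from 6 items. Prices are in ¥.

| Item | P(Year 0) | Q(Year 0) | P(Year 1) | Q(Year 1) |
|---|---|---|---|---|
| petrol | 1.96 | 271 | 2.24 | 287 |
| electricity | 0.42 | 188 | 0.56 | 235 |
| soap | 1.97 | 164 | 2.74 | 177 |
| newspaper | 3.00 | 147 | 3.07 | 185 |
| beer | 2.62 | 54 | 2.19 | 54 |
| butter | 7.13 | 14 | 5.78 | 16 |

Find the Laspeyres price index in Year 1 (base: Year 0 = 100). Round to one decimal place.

112.2

Laspeyres price index uses base-period quantities as weights.
ΣP(Year 1)·Q(Year 0) = 2.24×271 + 0.56×188 + 2.74×164 + 3.07×147 + 2.19×54 + 5.78×14 = 607.04 + 105.28 + 449.36 + 451.29 + 118.26 + 80.92 = 1812.15
ΣP(Year 0)·Q(Year 0) = 1.96×271 + 0.42×188 + 1.97×164 + 3.00×147 + 2.62×54 + 7.13×14 = 531.16 + 78.96 + 323.08 + 441 + 141.48 + 99.82 = 1615.5
Index = 1812.15 / 1615.5 × 100 = 112.1727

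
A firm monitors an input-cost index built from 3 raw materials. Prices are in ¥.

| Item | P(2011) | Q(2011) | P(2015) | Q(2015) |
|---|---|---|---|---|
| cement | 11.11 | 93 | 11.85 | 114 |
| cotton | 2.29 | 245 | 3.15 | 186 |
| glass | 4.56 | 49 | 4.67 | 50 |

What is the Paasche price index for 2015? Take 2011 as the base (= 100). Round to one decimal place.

113.0

Paasche price index uses current-period quantities as weights.
ΣP(2015)·Q(2015) = 11.85×114 + 3.15×186 + 4.67×50 = 1350.9 + 585.9 + 233.5 = 2170.3
ΣP(2011)·Q(2015) = 11.11×114 + 2.29×186 + 4.56×50 = 1266.54 + 425.94 + 228 = 1920.48
Index = 2170.3 / 1920.48 × 100 = 113.0082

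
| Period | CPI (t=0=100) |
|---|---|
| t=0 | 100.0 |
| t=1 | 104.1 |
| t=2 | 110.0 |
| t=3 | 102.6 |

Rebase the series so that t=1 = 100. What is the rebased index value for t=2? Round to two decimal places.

105.67

Rebased(t=2) = 110.0 / 104.1 × 100 = 105.6676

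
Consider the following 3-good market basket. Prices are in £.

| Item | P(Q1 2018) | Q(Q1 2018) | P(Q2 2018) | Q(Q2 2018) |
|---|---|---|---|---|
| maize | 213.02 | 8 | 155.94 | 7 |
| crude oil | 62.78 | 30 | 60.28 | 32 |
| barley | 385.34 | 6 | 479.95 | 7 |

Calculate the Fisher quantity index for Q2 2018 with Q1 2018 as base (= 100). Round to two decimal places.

106.26

Laspeyres component (base-period weights):
ΣP(Q1 2018)Q(Q2 2018) = 213.02×7 + 62.78×32 + 385.34×7 = 1491.14 + 2008.96 + 2697.38 = 6197.48
ΣP(Q1 2018)Q(Q1 2018) = 213.02×8 + 62.78×30 + 385.34×6 = 1704.16 + 1883.4 + 2312.04 = 5899.6
L = 6197.48 / 5899.6 × 100 = 105.0492
Paasche component (current-period weights):
ΣP(Q2 2018)Q(Q2 2018) = 155.94×7 + 60.28×32 + 479.95×7 = 1091.58 + 1928.96 + 3359.65 = 6380.19
ΣP(Q2 2018)Q(Q1 2018) = 155.94×8 + 60.28×30 + 479.95×6 = 1247.52 + 1808.4 + 2879.7 = 5935.62
P = 6380.19 / 5935.62 × 100 = 107.4899
Fisher = √(L × P) = √(105.0492 × 107.4899) = 106.2625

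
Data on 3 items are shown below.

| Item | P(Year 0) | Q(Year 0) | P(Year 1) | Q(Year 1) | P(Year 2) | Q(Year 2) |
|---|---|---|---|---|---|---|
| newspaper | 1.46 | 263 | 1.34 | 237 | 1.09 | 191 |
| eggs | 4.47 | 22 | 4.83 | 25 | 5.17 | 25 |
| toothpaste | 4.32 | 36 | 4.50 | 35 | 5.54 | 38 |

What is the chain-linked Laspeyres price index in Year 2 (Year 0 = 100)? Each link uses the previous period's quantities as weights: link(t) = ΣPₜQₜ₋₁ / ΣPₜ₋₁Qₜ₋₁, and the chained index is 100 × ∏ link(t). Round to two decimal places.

Link Year 0→Year 1:
ΣP(Year 1)Q(Year 0) = 1.34×263 + 4.83×22 + 4.50×36 = 352.42 + 106.26 + 162 = 620.68
ΣP(Year 0)Q(Year 0) = 1.46×263 + 4.47×22 + 4.32×36 = 383.98 + 98.34 + 155.52 = 637.84
link = 620.68/637.84 = 0.973097
Link Year 1→Year 2:
ΣP(Year 2)Q(Year 1) = 1.09×237 + 5.17×25 + 5.54×35 = 258.33 + 129.25 + 193.9 = 581.48
ΣP(Year 1)Q(Year 1) = 1.34×237 + 4.83×25 + 4.50×35 = 317.58 + 120.75 + 157.5 = 595.83
link = 581.48/595.83 = 0.975916
Chained index = 100 × 0.973097 × 0.975916 = 94.9661

94.97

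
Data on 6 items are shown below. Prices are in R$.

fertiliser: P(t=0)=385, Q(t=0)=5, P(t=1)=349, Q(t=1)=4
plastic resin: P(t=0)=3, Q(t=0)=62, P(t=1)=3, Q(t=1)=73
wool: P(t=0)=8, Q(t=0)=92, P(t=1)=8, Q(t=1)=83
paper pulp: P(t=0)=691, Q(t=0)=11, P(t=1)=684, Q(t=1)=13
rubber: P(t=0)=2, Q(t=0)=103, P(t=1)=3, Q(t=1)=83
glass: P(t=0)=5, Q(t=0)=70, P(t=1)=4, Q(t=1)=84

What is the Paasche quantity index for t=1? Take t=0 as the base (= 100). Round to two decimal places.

Paasche quantity index uses current-period prices as weights.
ΣP(t=1)·Q(t=1) = 349×4 + 3×73 + 8×83 + 684×13 + 3×83 + 4×84 = 1396 + 219 + 664 + 8892 + 249 + 336 = 11756
ΣP(t=1)·Q(t=0) = 349×5 + 3×62 + 8×92 + 684×11 + 3×103 + 4×70 = 1745 + 186 + 736 + 7524 + 309 + 280 = 10780
Index = 11756 / 10780 × 100 = 109.0538

109.05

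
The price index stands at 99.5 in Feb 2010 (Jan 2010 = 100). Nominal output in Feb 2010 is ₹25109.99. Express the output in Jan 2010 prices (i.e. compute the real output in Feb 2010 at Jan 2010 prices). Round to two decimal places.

Real = Nominal ÷ (Index/100) = 25109.99 ÷ (99.5/100)
     = 25109.99 ÷ 0.995 = 25236.1709

25236.17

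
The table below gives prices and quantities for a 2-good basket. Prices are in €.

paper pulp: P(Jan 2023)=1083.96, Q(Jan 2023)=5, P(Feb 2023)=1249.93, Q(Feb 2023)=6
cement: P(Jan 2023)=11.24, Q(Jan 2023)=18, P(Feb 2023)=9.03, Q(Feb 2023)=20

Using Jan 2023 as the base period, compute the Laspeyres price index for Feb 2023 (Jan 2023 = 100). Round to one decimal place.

114.1

Laspeyres price index uses base-period quantities as weights.
ΣP(Feb 2023)·Q(Jan 2023) = 1249.93×5 + 9.03×18 = 6249.65 + 162.54 = 6412.19
ΣP(Jan 2023)·Q(Jan 2023) = 1083.96×5 + 11.24×18 = 5419.8 + 202.32 = 5622.12
Index = 6412.19 / 5622.12 × 100 = 114.0529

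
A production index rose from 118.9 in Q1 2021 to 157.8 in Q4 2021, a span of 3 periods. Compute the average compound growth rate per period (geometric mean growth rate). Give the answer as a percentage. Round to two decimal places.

Growth factor = (157.8/118.9)^(1/3) = (1.327166)^(1/3) = 1.098943
Growth rate = 1.098943 − 1 = 0.098943 = 9.8943%

9.89%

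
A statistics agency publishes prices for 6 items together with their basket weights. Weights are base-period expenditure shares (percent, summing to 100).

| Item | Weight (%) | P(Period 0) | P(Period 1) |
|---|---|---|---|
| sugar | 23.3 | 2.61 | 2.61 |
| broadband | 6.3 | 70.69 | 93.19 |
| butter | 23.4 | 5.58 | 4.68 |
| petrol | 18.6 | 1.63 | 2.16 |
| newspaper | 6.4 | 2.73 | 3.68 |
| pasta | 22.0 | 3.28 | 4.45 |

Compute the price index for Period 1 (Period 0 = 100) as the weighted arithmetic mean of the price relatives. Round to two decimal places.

sugar: 23.3 × (2.61/2.61) = 23.3 × 1.000000 = 23.3000
broadband: 6.3 × (93.19/70.69) = 6.3 × 1.318291 = 8.3052
butter: 23.4 × (4.68/5.58) = 23.4 × 0.838710 = 19.6258
petrol: 18.6 × (2.16/1.63) = 18.6 × 1.325153 = 24.6479
newspaper: 6.4 × (3.68/2.73) = 6.4 × 1.347985 = 8.6271
pasta: 22.0 × (4.45/3.28) = 22.0 × 1.356707 = 29.8476
Index = Σ wᵢ·(p₁ᵢ/p₀ᵢ) = 23.3000 + 8.3052 + 19.6258 + 24.6479 + 8.6271 + 29.8476 = 114.3536

114.35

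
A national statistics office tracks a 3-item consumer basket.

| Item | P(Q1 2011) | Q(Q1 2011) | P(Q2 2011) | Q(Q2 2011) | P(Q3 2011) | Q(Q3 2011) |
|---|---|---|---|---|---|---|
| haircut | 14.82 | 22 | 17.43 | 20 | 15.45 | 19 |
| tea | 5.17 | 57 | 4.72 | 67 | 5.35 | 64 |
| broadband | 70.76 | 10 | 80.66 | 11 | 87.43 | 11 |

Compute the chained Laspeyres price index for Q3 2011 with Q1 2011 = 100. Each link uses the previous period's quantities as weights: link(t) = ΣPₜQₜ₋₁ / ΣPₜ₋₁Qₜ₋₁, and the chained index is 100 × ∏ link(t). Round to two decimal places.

115.30

Link Q1 2011→Q2 2011:
ΣP(Q2 2011)Q(Q1 2011) = 17.43×22 + 4.72×57 + 80.66×10 = 383.46 + 269.04 + 806.6 = 1459.1
ΣP(Q1 2011)Q(Q1 2011) = 14.82×22 + 5.17×57 + 70.76×10 = 326.04 + 294.69 + 707.6 = 1328.33
link = 1459.1/1328.33 = 1.098447
Link Q2 2011→Q3 2011:
ΣP(Q3 2011)Q(Q2 2011) = 15.45×20 + 5.35×67 + 87.43×11 = 309 + 358.45 + 961.73 = 1629.18
ΣP(Q2 2011)Q(Q2 2011) = 17.43×20 + 4.72×67 + 80.66×11 = 348.6 + 316.24 + 887.26 = 1552.1
link = 1629.18/1552.1 = 1.049662
Chained index = 100 × 1.098447 × 1.049662 = 115.2998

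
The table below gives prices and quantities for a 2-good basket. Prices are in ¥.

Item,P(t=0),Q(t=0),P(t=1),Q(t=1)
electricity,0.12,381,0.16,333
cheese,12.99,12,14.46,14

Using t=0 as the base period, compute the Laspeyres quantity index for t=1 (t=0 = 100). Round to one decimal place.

110.0

Laspeyres quantity index uses base-period prices as weights.
ΣP(t=0)·Q(t=1) = 0.12×333 + 12.99×14 = 39.96 + 181.86 = 221.82
ΣP(t=0)·Q(t=0) = 0.12×381 + 12.99×12 = 45.72 + 155.88 = 201.6
Index = 221.82 / 201.6 × 100 = 110.0298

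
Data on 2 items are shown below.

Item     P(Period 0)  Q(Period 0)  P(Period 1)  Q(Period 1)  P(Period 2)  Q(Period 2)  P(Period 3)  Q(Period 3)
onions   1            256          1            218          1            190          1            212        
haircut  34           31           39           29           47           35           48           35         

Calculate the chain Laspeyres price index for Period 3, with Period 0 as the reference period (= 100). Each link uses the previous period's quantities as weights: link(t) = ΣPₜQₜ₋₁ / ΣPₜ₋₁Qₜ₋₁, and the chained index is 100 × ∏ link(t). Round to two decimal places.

133.56

Link Period 0→Period 1:
ΣP(Period 1)Q(Period 0) = 1×256 + 39×31 = 256 + 1209 = 1465
ΣP(Period 0)Q(Period 0) = 1×256 + 34×31 = 256 + 1054 = 1310
link = 1465/1310 = 1.118321
Link Period 1→Period 2:
ΣP(Period 2)Q(Period 1) = 1×218 + 47×29 = 218 + 1363 = 1581
ΣP(Period 1)Q(Period 1) = 1×218 + 39×29 = 218 + 1131 = 1349
link = 1581/1349 = 1.171979
Link Period 2→Period 3:
ΣP(Period 3)Q(Period 2) = 1×190 + 48×35 = 190 + 1680 = 1870
ΣP(Period 2)Q(Period 2) = 1×190 + 47×35 = 190 + 1645 = 1835
link = 1870/1835 = 1.019074
Chained index = 100 × 1.118321 × 1.171979 × 1.019074 = 133.5647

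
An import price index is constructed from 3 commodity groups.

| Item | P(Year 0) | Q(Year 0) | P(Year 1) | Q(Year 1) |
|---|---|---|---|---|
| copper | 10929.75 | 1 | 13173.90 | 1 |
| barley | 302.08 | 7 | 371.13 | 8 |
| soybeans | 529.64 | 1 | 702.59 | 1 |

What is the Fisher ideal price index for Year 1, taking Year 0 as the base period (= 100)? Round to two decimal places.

121.38

Laspeyres component (base-period weights):
ΣP(Year 1)Q(Year 0) = 13173.90×1 + 371.13×7 + 702.59×1 = 13173.9 + 2597.91 + 702.59 = 16474.4
ΣP(Year 0)Q(Year 0) = 10929.75×1 + 302.08×7 + 529.64×1 = 10929.75 + 2114.56 + 529.64 = 13573.95
L = 16474.4 / 13573.95 × 100 = 121.3678
Paasche component (current-period weights):
ΣP(Year 1)Q(Year 1) = 13173.90×1 + 371.13×8 + 702.59×1 = 13173.9 + 2969.04 + 702.59 = 16845.53
ΣP(Year 0)Q(Year 1) = 10929.75×1 + 302.08×8 + 529.64×1 = 10929.75 + 2416.64 + 529.64 = 13876.03
P = 16845.53 / 13876.03 × 100 = 121.4002
Fisher = √(L × P) = √(121.3678 × 121.4002) = 121.3840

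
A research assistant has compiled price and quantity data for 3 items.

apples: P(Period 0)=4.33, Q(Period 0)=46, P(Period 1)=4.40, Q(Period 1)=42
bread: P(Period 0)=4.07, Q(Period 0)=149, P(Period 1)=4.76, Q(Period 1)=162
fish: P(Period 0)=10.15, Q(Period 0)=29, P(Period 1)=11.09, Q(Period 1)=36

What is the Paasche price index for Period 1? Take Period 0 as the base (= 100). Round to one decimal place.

112.3

Paasche price index uses current-period quantities as weights.
ΣP(Period 1)·Q(Period 1) = 4.40×42 + 4.76×162 + 11.09×36 = 184.8 + 771.12 + 399.24 = 1355.16
ΣP(Period 0)·Q(Period 1) = 4.33×42 + 4.07×162 + 10.15×36 = 181.86 + 659.34 + 365.4 = 1206.6
Index = 1355.16 / 1206.6 × 100 = 112.3123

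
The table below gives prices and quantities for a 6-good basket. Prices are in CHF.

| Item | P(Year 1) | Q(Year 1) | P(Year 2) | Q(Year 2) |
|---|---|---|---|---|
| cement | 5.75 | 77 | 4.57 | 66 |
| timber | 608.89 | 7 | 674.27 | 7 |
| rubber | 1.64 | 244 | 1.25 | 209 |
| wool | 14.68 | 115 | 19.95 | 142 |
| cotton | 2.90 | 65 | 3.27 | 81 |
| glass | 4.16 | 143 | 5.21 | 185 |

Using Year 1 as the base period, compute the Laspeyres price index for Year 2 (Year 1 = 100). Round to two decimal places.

Laspeyres price index uses base-period quantities as weights.
ΣP(Year 2)·Q(Year 1) = 4.57×77 + 674.27×7 + 1.25×244 + 19.95×115 + 3.27×65 + 5.21×143 = 351.89 + 4719.89 + 305 + 2294.25 + 212.55 + 745.03 = 8628.61
ΣP(Year 1)·Q(Year 1) = 5.75×77 + 608.89×7 + 1.64×244 + 14.68×115 + 2.90×65 + 4.16×143 = 442.75 + 4262.23 + 400.16 + 1688.2 + 188.5 + 594.88 = 7576.72
Index = 8628.61 / 7576.72 × 100 = 113.8832

113.88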